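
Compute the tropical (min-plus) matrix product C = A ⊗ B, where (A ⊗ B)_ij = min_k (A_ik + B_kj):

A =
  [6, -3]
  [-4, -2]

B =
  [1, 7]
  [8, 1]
A ⊗ B =
  [5, -2]
  [-3, -1]

Apply the min-plus product entry-by-entry:
  C[0][0] = min over k of (A[0][0] + B[0][0] = 6 + 1 = 7, A[0][1] + B[1][0] = -3 + 8 = 5) = 5 (attained at k = 1)
  C[0][1] = min over k of (A[0][0] + B[0][1] = 6 + 7 = 13, A[0][1] + B[1][1] = -3 + 1 = -2) = -2 (attained at k = 1)
  C[1][0] = min over k of (A[1][0] + B[0][0] = -4 + 1 = -3, A[1][1] + B[1][0] = -2 + 8 = 6) = -3 (attained at k = 0)
  C[1][1] = min over k of (A[1][0] + B[0][1] = -4 + 7 = 3, A[1][1] + B[1][1] = -2 + 1 = -1) = -1 (attained at k = 1)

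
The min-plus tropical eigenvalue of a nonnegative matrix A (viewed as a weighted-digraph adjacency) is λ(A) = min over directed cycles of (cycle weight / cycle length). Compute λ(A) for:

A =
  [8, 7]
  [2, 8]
λ(A) = 9/2

Enumerate directed cycles and compute their means (weight / length). Sample:
  cycle 0 → 0: weight = 8, length = 1, mean = 8/1 ≈ 8.000
  cycle 1 → 1: weight = 8, length = 1, mean = 8/1 ≈ 8.000
  cycle 0 → 1 → 0: weight = 9, length = 2, mean = 9/2 ≈ 4.500
  cycle 1 → 0 → 1: weight = 9, length = 2, mean = 9/2 ≈ 4.500
Minimum mean = 4.500, attained e.g. along the cycle 0 → 1 → 0 with weight 9 and length 2. So λ(A) = 9/2 = 9/2.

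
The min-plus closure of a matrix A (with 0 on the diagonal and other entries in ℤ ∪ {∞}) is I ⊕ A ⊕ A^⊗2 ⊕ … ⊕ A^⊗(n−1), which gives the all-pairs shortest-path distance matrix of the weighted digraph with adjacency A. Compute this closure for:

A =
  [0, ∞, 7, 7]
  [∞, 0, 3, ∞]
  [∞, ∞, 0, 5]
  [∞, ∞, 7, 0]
Closure =
  [0, ∞, 7, 7]
  [∞, 0, 3, 8]
  [∞, ∞, 0, 5]
  [∞, ∞, 7, 0]

This is the Floyd-Warshall all-pairs shortest-path computation. For each intermediate vertex k = 0, 1, …, 3, update dist[i][j] ← min(dist[i][j], dist[i][k] + dist[k][j]). The final matrix gives, for each (i, j), the minimum total weight of any directed path from i to j (possibly empty when i = j).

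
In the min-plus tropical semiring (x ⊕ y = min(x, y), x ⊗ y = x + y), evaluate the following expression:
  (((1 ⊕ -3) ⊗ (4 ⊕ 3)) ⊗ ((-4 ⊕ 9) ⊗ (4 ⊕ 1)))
(((1 ⊕ -3) ⊗ (4 ⊕ 3)) ⊗ ((-4 ⊕ 9) ⊗ (4 ⊕ 1))) = -3

Expand innermost to outermost. Recall ⊕ takes the minimum of its arguments and ⊗ takes their sum. Working out the expression (((1 ⊕ -3) ⊗ (4 ⊕ 3)) ⊗ ((-4 ⊕ 9) ⊗ (4 ⊕ 1))) gives -3.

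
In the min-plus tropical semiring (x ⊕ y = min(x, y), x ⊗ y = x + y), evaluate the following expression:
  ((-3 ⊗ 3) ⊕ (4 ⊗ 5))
((-3 ⊗ 3) ⊕ (4 ⊗ 5)) = 0

Expand innermost to outermost. Recall ⊕ takes the minimum of its arguments and ⊗ takes their sum. Working out the expression ((-3 ⊗ 3) ⊕ (4 ⊗ 5)) gives 0.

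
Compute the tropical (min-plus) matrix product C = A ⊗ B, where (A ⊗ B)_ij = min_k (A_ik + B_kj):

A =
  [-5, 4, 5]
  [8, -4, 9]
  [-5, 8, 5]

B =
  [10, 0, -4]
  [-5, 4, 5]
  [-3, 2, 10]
A ⊗ B =
  [-1, -5, -9]
  [-9, 0, 1]
  [2, -5, -9]

Apply the min-plus product entry-by-entry:
  C[0][0] = min over k of (A[0][0] + B[0][0] = -5 + 10 = 5, A[0][1] + B[1][0] = 4 + -5 = -1, A[0][2] + B[2][0] = 5 + -3 = 2) = -1 (attained at k = 1)
  C[0][1] = min over k of (A[0][0] + B[0][1] = -5 + 0 = -5, A[0][1] + B[1][1] = 4 + 4 = 8, A[0][2] + B[2][1] = 5 + 2 = 7) = -5 (attained at k = 0)
  C[0][2] = min over k of (A[0][0] + B[0][2] = -5 + -4 = -9, A[0][1] + B[1][2] = 4 + 5 = 9, A[0][2] + B[2][2] = 5 + 10 = 15) = -9 (attained at k = 0)
  C[1][0] = min over k of (A[1][0] + B[0][0] = 8 + 10 = 18, A[1][1] + B[1][0] = -4 + -5 = -9, A[1][2] + B[2][0] = 9 + -3 = 6) = -9 (attained at k = 1)
  C[1][1] = min over k of (A[1][0] + B[0][1] = 8 + 0 = 8, A[1][1] + B[1][1] = -4 + 4 = 0, A[1][2] + B[2][1] = 9 + 2 = 11) = 0 (attained at k = 1)
  C[1][2] = min over k of (A[1][0] + B[0][2] = 8 + -4 = 4, A[1][1] + B[1][2] = -4 + 5 = 1, A[1][2] + B[2][2] = 9 + 10 = 19) = 1 (attained at k = 1)
  C[2][0] = min over k of (A[2][0] + B[0][0] = -5 + 10 = 5, A[2][1] + B[1][0] = 8 + -5 = 3, A[2][2] + B[2][0] = 5 + -3 = 2) = 2 (attained at k = 2)
  C[2][1] = min over k of (A[2][0] + B[0][1] = -5 + 0 = -5, A[2][1] + B[1][1] = 8 + 4 = 12, A[2][2] + B[2][1] = 5 + 2 = 7) = -5 (attained at k = 0)
  C[2][2] = min over k of (A[2][0] + B[0][2] = -5 + -4 = -9, A[2][1] + B[1][2] = 8 + 5 = 13, A[2][2] + B[2][2] = 5 + 10 = 15) = -9 (attained at k = 0)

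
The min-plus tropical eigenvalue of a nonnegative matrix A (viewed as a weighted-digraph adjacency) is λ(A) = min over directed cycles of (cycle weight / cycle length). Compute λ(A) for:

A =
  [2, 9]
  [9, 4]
λ(A) = 2

Enumerate directed cycles and compute their means (weight / length). Sample:
  cycle 0 → 0: weight = 2, length = 1, mean = 2/1 ≈ 2.000
  cycle 1 → 1: weight = 4, length = 1, mean = 4/1 ≈ 4.000
  cycle 0 → 1 → 0: weight = 18, length = 2, mean = 18/2 ≈ 9.000
  cycle 1 → 0 → 1: weight = 18, length = 2, mean = 18/2 ≈ 9.000
Minimum mean = 2.000, attained e.g. along the cycle 0 → 0 with weight 2 and length 1. So λ(A) = 2/1 = 2.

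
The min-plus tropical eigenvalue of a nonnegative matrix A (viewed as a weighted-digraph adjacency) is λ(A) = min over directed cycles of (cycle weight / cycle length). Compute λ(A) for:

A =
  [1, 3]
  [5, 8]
λ(A) = 1

Enumerate directed cycles and compute their means (weight / length). Sample:
  cycle 0 → 0: weight = 1, length = 1, mean = 1/1 ≈ 1.000
  cycle 1 → 1: weight = 8, length = 1, mean = 8/1 ≈ 8.000
  cycle 0 → 1 → 0: weight = 8, length = 2, mean = 8/2 ≈ 4.000
  cycle 1 → 0 → 1: weight = 8, length = 2, mean = 8/2 ≈ 4.000
Minimum mean = 1.000, attained e.g. along the cycle 0 → 0 with weight 1 and length 1. So λ(A) = 1/1 = 1.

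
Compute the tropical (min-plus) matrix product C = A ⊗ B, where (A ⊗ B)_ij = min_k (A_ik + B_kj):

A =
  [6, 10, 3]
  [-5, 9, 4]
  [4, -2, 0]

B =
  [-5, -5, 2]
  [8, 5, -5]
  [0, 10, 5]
A ⊗ B =
  [1, 1, 5]
  [-10, -10, -3]
  [-1, -1, -7]

Apply the min-plus product entry-by-entry:
  C[0][0] = min over k of (A[0][0] + B[0][0] = 6 + -5 = 1, A[0][1] + B[1][0] = 10 + 8 = 18, A[0][2] + B[2][0] = 3 + 0 = 3) = 1 (attained at k = 0)
  C[0][1] = min over k of (A[0][0] + B[0][1] = 6 + -5 = 1, A[0][1] + B[1][1] = 10 + 5 = 15, A[0][2] + B[2][1] = 3 + 10 = 13) = 1 (attained at k = 0)
  C[0][2] = min over k of (A[0][0] + B[0][2] = 6 + 2 = 8, A[0][1] + B[1][2] = 10 + -5 = 5, A[0][2] + B[2][2] = 3 + 5 = 8) = 5 (attained at k = 1)
  C[1][0] = min over k of (A[1][0] + B[0][0] = -5 + -5 = -10, A[1][1] + B[1][0] = 9 + 8 = 17, A[1][2] + B[2][0] = 4 + 0 = 4) = -10 (attained at k = 0)
  C[1][1] = min over k of (A[1][0] + B[0][1] = -5 + -5 = -10, A[1][1] + B[1][1] = 9 + 5 = 14, A[1][2] + B[2][1] = 4 + 10 = 14) = -10 (attained at k = 0)
  C[1][2] = min over k of (A[1][0] + B[0][2] = -5 + 2 = -3, A[1][1] + B[1][2] = 9 + -5 = 4, A[1][2] + B[2][2] = 4 + 5 = 9) = -3 (attained at k = 0)
  C[2][0] = min over k of (A[2][0] + B[0][0] = 4 + -5 = -1, A[2][1] + B[1][0] = -2 + 8 = 6, A[2][2] + B[2][0] = 0 + 0 = 0) = -1 (attained at k = 0)
  C[2][1] = min over k of (A[2][0] + B[0][1] = 4 + -5 = -1, A[2][1] + B[1][1] = -2 + 5 = 3, A[2][2] + B[2][1] = 0 + 10 = 10) = -1 (attained at k = 0)
  C[2][2] = min over k of (A[2][0] + B[0][2] = 4 + 2 = 6, A[2][1] + B[1][2] = -2 + -5 = -7, A[2][2] + B[2][2] = 0 + 5 = 5) = -7 (attained at k = 1)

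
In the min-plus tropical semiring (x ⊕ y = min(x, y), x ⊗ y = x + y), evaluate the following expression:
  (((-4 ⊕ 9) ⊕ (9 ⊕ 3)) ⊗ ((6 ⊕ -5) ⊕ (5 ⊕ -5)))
(((-4 ⊕ 9) ⊕ (9 ⊕ 3)) ⊗ ((6 ⊕ -5) ⊕ (5 ⊕ -5))) = -9

Expand innermost to outermost. Recall ⊕ takes the minimum of its arguments and ⊗ takes their sum. Working out the expression (((-4 ⊕ 9) ⊕ (9 ⊕ 3)) ⊗ ((6 ⊕ -5) ⊕ (5 ⊕ -5))) gives -9.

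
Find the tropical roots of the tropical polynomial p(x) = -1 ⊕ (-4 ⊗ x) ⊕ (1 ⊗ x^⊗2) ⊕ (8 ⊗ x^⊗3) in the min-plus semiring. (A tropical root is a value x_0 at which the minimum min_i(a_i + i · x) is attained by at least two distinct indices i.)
Roots: {-7, -5, 3}

Each tropical root is a break point of the lower envelope of the lines y = a_i + i · x (there are 4 lines, with slopes 0, 1, ..., 3). Only the lines that attain the minimum somewhere contribute to roots; other lines are dominated. Here the surviving (envelope) indices are i = 3, i = 2, i = 1, i = 0.
Intersections between consecutive envelope lines give the roots: for adjacent envelope indices i < j the intersection is x = (a_i − a_j) / (j − i). Reading off the sorted break points: {-7, -5, 3}.
Verification: at each break x_0, at least two indices attain the minimum of min_i(a_i + i · x_0).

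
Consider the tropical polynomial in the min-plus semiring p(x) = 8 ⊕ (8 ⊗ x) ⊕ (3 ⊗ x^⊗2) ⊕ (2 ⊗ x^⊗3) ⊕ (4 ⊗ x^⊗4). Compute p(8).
p(8) = 8

A tropical monomial a ⊗ x^⊗i evaluates to a + i · x. Evaluating each term at x = 8:
  Term 0 contributes 8 + 0 · 8 = 8
  Term 1 contributes 8 + 1 · 8 = 16
  Term 2 contributes 3 + 2 · 8 = 19
  Term 3 contributes 2 + 3 · 8 = 26
  Term 4 contributes 4 + 4 · 8 = 36
p(8) = ⊕ of these = min[8, 16, 19, 26, 36] = 8.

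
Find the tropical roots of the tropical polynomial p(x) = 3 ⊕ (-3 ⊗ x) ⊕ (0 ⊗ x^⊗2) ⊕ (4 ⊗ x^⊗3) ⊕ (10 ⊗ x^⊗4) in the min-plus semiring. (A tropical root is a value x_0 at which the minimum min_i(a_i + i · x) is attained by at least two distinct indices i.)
Roots: {-6, -4, -3, 6}

Each tropical root is a break point of the lower envelope of the lines y = a_i + i · x (there are 5 lines, with slopes 0, 1, ..., 4). Only the lines that attain the minimum somewhere contribute to roots; other lines are dominated. Here the surviving (envelope) indices are i = 4, i = 3, i = 2, i = 1, i = 0.
Intersections between consecutive envelope lines give the roots: for adjacent envelope indices i < j the intersection is x = (a_i − a_j) / (j − i). Reading off the sorted break points: {-6, -4, -3, 6}.
Verification: at each break x_0, at least two indices attain the minimum of min_i(a_i + i · x_0).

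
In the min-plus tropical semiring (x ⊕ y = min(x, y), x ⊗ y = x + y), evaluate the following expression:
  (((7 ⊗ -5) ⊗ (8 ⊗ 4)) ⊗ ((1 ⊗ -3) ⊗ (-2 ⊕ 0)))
(((7 ⊗ -5) ⊗ (8 ⊗ 4)) ⊗ ((1 ⊗ -3) ⊗ (-2 ⊕ 0))) = 10

Expand innermost to outermost. Recall ⊕ takes the minimum of its arguments and ⊗ takes their sum. Working out the expression (((7 ⊗ -5) ⊗ (8 ⊗ 4)) ⊗ ((1 ⊗ -3) ⊗ (-2 ⊕ 0))) gives 10.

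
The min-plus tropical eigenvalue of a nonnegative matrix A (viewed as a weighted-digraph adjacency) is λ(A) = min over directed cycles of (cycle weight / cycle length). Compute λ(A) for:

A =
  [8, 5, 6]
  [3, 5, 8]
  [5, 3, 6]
λ(A) = 4

Enumerate directed cycles and compute their means (weight / length). Sample:
  cycle 0 → 0: weight = 8, length = 1, mean = 8/1 ≈ 8.000
  cycle 1 → 1: weight = 5, length = 1, mean = 5/1 ≈ 5.000
  cycle 2 → 2: weight = 6, length = 1, mean = 6/1 ≈ 6.000
  cycle 0 → 1 → 0: weight = 8, length = 2, mean = 8/2 ≈ 4.000
  cycle 0 → 2 → 0: weight = 11, length = 2, mean = 11/2 ≈ 5.500
  cycle 1 → 0 → 1: weight = 8, length = 2, mean = 8/2 ≈ 4.000
Minimum mean = 4.000, attained e.g. along the cycle 0 → 1 → 0 with weight 8 and length 2. So λ(A) = 8/2 = 4.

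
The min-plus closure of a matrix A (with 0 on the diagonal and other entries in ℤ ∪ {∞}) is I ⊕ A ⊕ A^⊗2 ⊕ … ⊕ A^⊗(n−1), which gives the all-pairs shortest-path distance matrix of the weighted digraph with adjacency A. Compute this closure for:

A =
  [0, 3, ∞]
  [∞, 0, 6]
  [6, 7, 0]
Closure =
  [0, 3, 9]
  [12, 0, 6]
  [6, 7, 0]

This is the Floyd-Warshall all-pairs shortest-path computation. For each intermediate vertex k = 0, 1, …, 2, update dist[i][j] ← min(dist[i][j], dist[i][k] + dist[k][j]). The final matrix gives, for each (i, j), the minimum total weight of any directed path from i to j (possibly empty when i = j).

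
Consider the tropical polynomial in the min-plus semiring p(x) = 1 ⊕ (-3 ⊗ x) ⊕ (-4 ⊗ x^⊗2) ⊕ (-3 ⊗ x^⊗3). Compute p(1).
p(1) = -2

A tropical monomial a ⊗ x^⊗i evaluates to a + i · x. Evaluating each term at x = 1:
  Term 0 contributes 1 + 0 · 1 = 1
  Term 1 contributes -3 + 1 · 1 = -2
  Term 2 contributes -4 + 2 · 1 = -2
  Term 3 contributes -3 + 3 · 1 = 0
p(1) = ⊕ of these = min[1, -2, -2, 0] = -2.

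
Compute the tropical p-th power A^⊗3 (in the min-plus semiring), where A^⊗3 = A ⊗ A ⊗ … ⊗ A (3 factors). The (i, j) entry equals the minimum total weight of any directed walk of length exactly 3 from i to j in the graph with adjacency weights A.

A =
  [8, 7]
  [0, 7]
A^⊗3 =
  [14, 14]
  [7, 14]

Each entry (A^⊗3)_ij equals the minimum over all length-3 walks i = v_0 → v_1 → … → v_3 = j of Σ_t A[v_t][v_{t+1}]. For example, for (i, j) = (0, 1) we minimise over 4 possible intermediate vertex sequences; the minimum is 14, attained along the walk 0 → 1 → 0 → 1.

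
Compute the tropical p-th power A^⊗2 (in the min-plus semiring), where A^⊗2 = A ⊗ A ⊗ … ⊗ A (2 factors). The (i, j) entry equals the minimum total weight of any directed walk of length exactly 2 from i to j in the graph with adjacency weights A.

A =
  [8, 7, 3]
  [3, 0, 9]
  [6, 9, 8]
A^⊗2 =
  [9, 7, 11]
  [3, 0, 6]
  [12, 9, 9]

Each entry (A^⊗2)_ij equals the minimum over all length-2 walks i = v_0 → v_1 → … → v_2 = j of Σ_t A[v_t][v_{t+1}]. For example, for (i, j) = (0, 2) we minimise over 3 possible intermediate vertex sequences; the minimum is 11, attained along the walk 0 → 0 → 2.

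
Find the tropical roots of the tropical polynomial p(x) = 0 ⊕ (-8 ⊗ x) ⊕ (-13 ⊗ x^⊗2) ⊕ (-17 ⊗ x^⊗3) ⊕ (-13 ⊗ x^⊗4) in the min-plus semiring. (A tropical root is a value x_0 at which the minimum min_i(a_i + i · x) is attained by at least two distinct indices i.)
Roots: {-4, 4, 5, 8}

Each tropical root is a break point of the lower envelope of the lines y = a_i + i · x (there are 5 lines, with slopes 0, 1, ..., 4). Only the lines that attain the minimum somewhere contribute to roots; other lines are dominated. Here the surviving (envelope) indices are i = 4, i = 3, i = 2, i = 1, i = 0.
Intersections between consecutive envelope lines give the roots: for adjacent envelope indices i < j the intersection is x = (a_i − a_j) / (j − i). Reading off the sorted break points: {-4, 4, 5, 8}.
Verification: at each break x_0, at least two indices attain the minimum of min_i(a_i + i · x_0).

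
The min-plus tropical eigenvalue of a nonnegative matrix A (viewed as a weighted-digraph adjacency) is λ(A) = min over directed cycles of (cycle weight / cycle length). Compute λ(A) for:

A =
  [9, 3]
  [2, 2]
λ(A) = 2

Enumerate directed cycles and compute their means (weight / length). Sample:
  cycle 0 → 0: weight = 9, length = 1, mean = 9/1 ≈ 9.000
  cycle 1 → 1: weight = 2, length = 1, mean = 2/1 ≈ 2.000
  cycle 0 → 1 → 0: weight = 5, length = 2, mean = 5/2 ≈ 2.500
  cycle 1 → 0 → 1: weight = 5, length = 2, mean = 5/2 ≈ 2.500
Minimum mean = 2.000, attained e.g. along the cycle 1 → 1 with weight 2 and length 1. So λ(A) = 2/1 = 2.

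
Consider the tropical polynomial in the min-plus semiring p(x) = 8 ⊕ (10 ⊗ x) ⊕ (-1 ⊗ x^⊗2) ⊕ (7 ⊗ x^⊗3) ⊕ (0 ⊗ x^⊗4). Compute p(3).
p(3) = 5

A tropical monomial a ⊗ x^⊗i evaluates to a + i · x. Evaluating each term at x = 3:
  Term 0 contributes 8 + 0 · 3 = 8
  Term 1 contributes 10 + 1 · 3 = 13
  Term 2 contributes -1 + 2 · 3 = 5
  Term 3 contributes 7 + 3 · 3 = 16
  Term 4 contributes 0 + 4 · 3 = 12
p(3) = ⊕ of these = min[8, 13, 5, 16, 12] = 5.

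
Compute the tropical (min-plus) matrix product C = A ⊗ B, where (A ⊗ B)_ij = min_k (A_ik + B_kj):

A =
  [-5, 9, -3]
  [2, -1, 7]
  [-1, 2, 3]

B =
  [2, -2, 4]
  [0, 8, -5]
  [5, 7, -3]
A ⊗ B =
  [-3, -7, -6]
  [-1, 0, -6]
  [1, -3, -3]

Apply the min-plus product entry-by-entry:
  C[0][0] = min over k of (A[0][0] + B[0][0] = -5 + 2 = -3, A[0][1] + B[1][0] = 9 + 0 = 9, A[0][2] + B[2][0] = -3 + 5 = 2) = -3 (attained at k = 0)
  C[0][1] = min over k of (A[0][0] + B[0][1] = -5 + -2 = -7, A[0][1] + B[1][1] = 9 + 8 = 17, A[0][2] + B[2][1] = -3 + 7 = 4) = -7 (attained at k = 0)
  C[0][2] = min over k of (A[0][0] + B[0][2] = -5 + 4 = -1, A[0][1] + B[1][2] = 9 + -5 = 4, A[0][2] + B[2][2] = -3 + -3 = -6) = -6 (attained at k = 2)
  C[1][0] = min over k of (A[1][0] + B[0][0] = 2 + 2 = 4, A[1][1] + B[1][0] = -1 + 0 = -1, A[1][2] + B[2][0] = 7 + 5 = 12) = -1 (attained at k = 1)
  C[1][1] = min over k of (A[1][0] + B[0][1] = 2 + -2 = 0, A[1][1] + B[1][1] = -1 + 8 = 7, A[1][2] + B[2][1] = 7 + 7 = 14) = 0 (attained at k = 0)
  C[1][2] = min over k of (A[1][0] + B[0][2] = 2 + 4 = 6, A[1][1] + B[1][2] = -1 + -5 = -6, A[1][2] + B[2][2] = 7 + -3 = 4) = -6 (attained at k = 1)
  C[2][0] = min over k of (A[2][0] + B[0][0] = -1 + 2 = 1, A[2][1] + B[1][0] = 2 + 0 = 2, A[2][2] + B[2][0] = 3 + 5 = 8) = 1 (attained at k = 0)
  C[2][1] = min over k of (A[2][0] + B[0][1] = -1 + -2 = -3, A[2][1] + B[1][1] = 2 + 8 = 10, A[2][2] + B[2][1] = 3 + 7 = 10) = -3 (attained at k = 0)
  C[2][2] = min over k of (A[2][0] + B[0][2] = -1 + 4 = 3, A[2][1] + B[1][2] = 2 + -5 = -3, A[2][2] + B[2][2] = 3 + -3 = 0) = -3 (attained at k = 1)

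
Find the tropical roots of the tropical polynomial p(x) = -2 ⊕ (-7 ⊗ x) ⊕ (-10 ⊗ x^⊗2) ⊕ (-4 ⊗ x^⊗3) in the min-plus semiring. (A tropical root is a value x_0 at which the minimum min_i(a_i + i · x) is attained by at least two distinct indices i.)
Roots: {-6, 3, 5}

Each tropical root is a break point of the lower envelope of the lines y = a_i + i · x (there are 4 lines, with slopes 0, 1, ..., 3). Only the lines that attain the minimum somewhere contribute to roots; other lines are dominated. Here the surviving (envelope) indices are i = 3, i = 2, i = 1, i = 0.
Intersections between consecutive envelope lines give the roots: for adjacent envelope indices i < j the intersection is x = (a_i − a_j) / (j − i). Reading off the sorted break points: {-6, 3, 5}.
Verification: at each break x_0, at least two indices attain the minimum of min_i(a_i + i · x_0).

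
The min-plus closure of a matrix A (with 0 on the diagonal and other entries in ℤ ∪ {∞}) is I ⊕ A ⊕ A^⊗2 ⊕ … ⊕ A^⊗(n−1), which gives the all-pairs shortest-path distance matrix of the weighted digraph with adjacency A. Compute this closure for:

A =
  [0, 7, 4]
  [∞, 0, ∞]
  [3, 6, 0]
Closure =
  [0, 7, 4]
  [∞, 0, ∞]
  [3, 6, 0]

This is the Floyd-Warshall all-pairs shortest-path computation. For each intermediate vertex k = 0, 1, …, 2, update dist[i][j] ← min(dist[i][j], dist[i][k] + dist[k][j]). The final matrix gives, for each (i, j), the minimum total weight of any directed path from i to j (possibly empty when i = j).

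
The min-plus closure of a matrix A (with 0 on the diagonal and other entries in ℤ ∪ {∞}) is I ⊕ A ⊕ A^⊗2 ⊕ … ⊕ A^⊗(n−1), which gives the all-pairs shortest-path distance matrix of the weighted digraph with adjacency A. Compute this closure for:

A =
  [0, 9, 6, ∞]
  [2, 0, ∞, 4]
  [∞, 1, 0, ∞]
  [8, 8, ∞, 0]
Closure =
  [0, 7, 6, 11]
  [2, 0, 8, 4]
  [3, 1, 0, 5]
  [8, 8, 14, 0]

This is the Floyd-Warshall all-pairs shortest-path computation. For each intermediate vertex k = 0, 1, …, 3, update dist[i][j] ← min(dist[i][j], dist[i][k] + dist[k][j]). The final matrix gives, for each (i, j), the minimum total weight of any directed path from i to j (possibly empty when i = j).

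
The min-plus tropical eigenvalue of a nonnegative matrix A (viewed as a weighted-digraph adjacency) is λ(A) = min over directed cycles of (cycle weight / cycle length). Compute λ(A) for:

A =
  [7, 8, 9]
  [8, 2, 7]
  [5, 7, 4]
λ(A) = 2

Enumerate directed cycles and compute their means (weight / length). Sample:
  cycle 0 → 0: weight = 7, length = 1, mean = 7/1 ≈ 7.000
  cycle 1 → 1: weight = 2, length = 1, mean = 2/1 ≈ 2.000
  cycle 2 → 2: weight = 4, length = 1, mean = 4/1 ≈ 4.000
  cycle 0 → 1 → 0: weight = 16, length = 2, mean = 16/2 ≈ 8.000
  cycle 0 → 2 → 0: weight = 14, length = 2, mean = 14/2 ≈ 7.000
  cycle 1 → 0 → 1: weight = 16, length = 2, mean = 16/2 ≈ 8.000
Minimum mean = 2.000, attained e.g. along the cycle 1 → 1 with weight 2 and length 1. So λ(A) = 2/1 = 2.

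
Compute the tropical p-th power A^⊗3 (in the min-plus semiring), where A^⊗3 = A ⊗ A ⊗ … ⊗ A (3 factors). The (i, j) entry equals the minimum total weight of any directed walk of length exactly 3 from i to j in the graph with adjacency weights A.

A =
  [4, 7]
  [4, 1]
A^⊗3 =
  [12, 9]
  [6, 3]

Each entry (A^⊗3)_ij equals the minimum over all length-3 walks i = v_0 → v_1 → … → v_3 = j of Σ_t A[v_t][v_{t+1}]. For example, for (i, j) = (0, 1) we minimise over 4 possible intermediate vertex sequences; the minimum is 9, attained along the walk 0 → 1 → 1 → 1.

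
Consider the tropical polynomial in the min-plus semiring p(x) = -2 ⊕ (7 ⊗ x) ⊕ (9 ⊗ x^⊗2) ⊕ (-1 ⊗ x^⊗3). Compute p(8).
p(8) = -2

A tropical monomial a ⊗ x^⊗i evaluates to a + i · x. Evaluating each term at x = 8:
  Term 0 contributes -2 + 0 · 8 = -2
  Term 1 contributes 7 + 1 · 8 = 15
  Term 2 contributes 9 + 2 · 8 = 25
  Term 3 contributes -1 + 3 · 8 = 23
p(8) = ⊕ of these = min[-2, 15, 25, 23] = -2.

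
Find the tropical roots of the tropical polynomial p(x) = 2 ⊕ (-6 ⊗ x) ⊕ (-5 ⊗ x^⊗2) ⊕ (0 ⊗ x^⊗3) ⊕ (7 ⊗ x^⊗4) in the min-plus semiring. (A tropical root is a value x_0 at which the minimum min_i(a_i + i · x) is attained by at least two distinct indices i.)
Roots: {-7, -5, -1, 8}

Each tropical root is a break point of the lower envelope of the lines y = a_i + i · x (there are 5 lines, with slopes 0, 1, ..., 4). Only the lines that attain the minimum somewhere contribute to roots; other lines are dominated. Here the surviving (envelope) indices are i = 4, i = 3, i = 2, i = 1, i = 0.
Intersections between consecutive envelope lines give the roots: for adjacent envelope indices i < j the intersection is x = (a_i − a_j) / (j − i). Reading off the sorted break points: {-7, -5, -1, 8}.
Verification: at each break x_0, at least two indices attain the minimum of min_i(a_i + i · x_0).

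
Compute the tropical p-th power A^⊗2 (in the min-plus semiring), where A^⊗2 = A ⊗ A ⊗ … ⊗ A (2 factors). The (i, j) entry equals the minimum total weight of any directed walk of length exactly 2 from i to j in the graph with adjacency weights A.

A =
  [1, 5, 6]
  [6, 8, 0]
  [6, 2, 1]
A^⊗2 =
  [2, 6, 5]
  [6, 2, 1]
  [7, 3, 2]

Each entry (A^⊗2)_ij equals the minimum over all length-2 walks i = v_0 → v_1 → … → v_2 = j of Σ_t A[v_t][v_{t+1}]. For example, for (i, j) = (0, 2) we minimise over 3 possible intermediate vertex sequences; the minimum is 5, attained along the walk 0 → 1 → 2.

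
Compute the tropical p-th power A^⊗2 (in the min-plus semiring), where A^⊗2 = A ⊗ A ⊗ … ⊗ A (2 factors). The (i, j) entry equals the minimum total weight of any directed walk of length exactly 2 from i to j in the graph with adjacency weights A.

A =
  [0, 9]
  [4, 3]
A^⊗2 =
  [0, 9]
  [4, 6]

Each entry (A^⊗2)_ij equals the minimum over all length-2 walks i = v_0 → v_1 → … → v_2 = j of Σ_t A[v_t][v_{t+1}]. For example, for (i, j) = (0, 1) we minimise over 2 possible intermediate vertex sequences; the minimum is 9, attained along the walk 0 → 0 → 1.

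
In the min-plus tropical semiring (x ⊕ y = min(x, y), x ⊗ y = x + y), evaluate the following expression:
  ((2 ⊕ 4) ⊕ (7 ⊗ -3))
((2 ⊕ 4) ⊕ (7 ⊗ -3)) = 2

Expand innermost to outermost. Recall ⊕ takes the minimum of its arguments and ⊗ takes their sum. Working out the expression ((2 ⊕ 4) ⊕ (7 ⊗ -3)) gives 2.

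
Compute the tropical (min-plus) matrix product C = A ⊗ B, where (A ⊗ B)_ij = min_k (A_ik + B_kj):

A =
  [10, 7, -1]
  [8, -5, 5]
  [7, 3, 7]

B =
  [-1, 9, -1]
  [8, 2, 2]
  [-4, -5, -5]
A ⊗ B =
  [-5, -6, -6]
  [1, -3, -3]
  [3, 2, 2]

Apply the min-plus product entry-by-entry:
  C[0][0] = min over k of (A[0][0] + B[0][0] = 10 + -1 = 9, A[0][1] + B[1][0] = 7 + 8 = 15, A[0][2] + B[2][0] = -1 + -4 = -5) = -5 (attained at k = 2)
  C[0][1] = min over k of (A[0][0] + B[0][1] = 10 + 9 = 19, A[0][1] + B[1][1] = 7 + 2 = 9, A[0][2] + B[2][1] = -1 + -5 = -6) = -6 (attained at k = 2)
  C[0][2] = min over k of (A[0][0] + B[0][2] = 10 + -1 = 9, A[0][1] + B[1][2] = 7 + 2 = 9, A[0][2] + B[2][2] = -1 + -5 = -6) = -6 (attained at k = 2)
  C[1][0] = min over k of (A[1][0] + B[0][0] = 8 + -1 = 7, A[1][1] + B[1][0] = -5 + 8 = 3, A[1][2] + B[2][0] = 5 + -4 = 1) = 1 (attained at k = 2)
  C[1][1] = min over k of (A[1][0] + B[0][1] = 8 + 9 = 17, A[1][1] + B[1][1] = -5 + 2 = -3, A[1][2] + B[2][1] = 5 + -5 = 0) = -3 (attained at k = 1)
  C[1][2] = min over k of (A[1][0] + B[0][2] = 8 + -1 = 7, A[1][1] + B[1][2] = -5 + 2 = -3, A[1][2] + B[2][2] = 5 + -5 = 0) = -3 (attained at k = 1)
  C[2][0] = min over k of (A[2][0] + B[0][0] = 7 + -1 = 6, A[2][1] + B[1][0] = 3 + 8 = 11, A[2][2] + B[2][0] = 7 + -4 = 3) = 3 (attained at k = 2)
  C[2][1] = min over k of (A[2][0] + B[0][1] = 7 + 9 = 16, A[2][1] + B[1][1] = 3 + 2 = 5, A[2][2] + B[2][1] = 7 + -5 = 2) = 2 (attained at k = 2)
  C[2][2] = min over k of (A[2][0] + B[0][2] = 7 + -1 = 6, A[2][1] + B[1][2] = 3 + 2 = 5, A[2][2] + B[2][2] = 7 + -5 = 2) = 2 (attained at k = 2)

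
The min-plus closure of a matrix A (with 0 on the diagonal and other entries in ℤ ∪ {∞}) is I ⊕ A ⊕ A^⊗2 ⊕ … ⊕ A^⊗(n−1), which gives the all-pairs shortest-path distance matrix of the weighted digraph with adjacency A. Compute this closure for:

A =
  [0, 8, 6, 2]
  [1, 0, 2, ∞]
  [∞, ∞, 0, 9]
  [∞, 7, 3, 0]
Closure =
  [0, 8, 5, 2]
  [1, 0, 2, 3]
  [17, 16, 0, 9]
  [8, 7, 3, 0]

This is the Floyd-Warshall all-pairs shortest-path computation. For each intermediate vertex k = 0, 1, …, 3, update dist[i][j] ← min(dist[i][j], dist[i][k] + dist[k][j]). The final matrix gives, for each (i, j), the minimum total weight of any directed path from i to j (possibly empty when i = j).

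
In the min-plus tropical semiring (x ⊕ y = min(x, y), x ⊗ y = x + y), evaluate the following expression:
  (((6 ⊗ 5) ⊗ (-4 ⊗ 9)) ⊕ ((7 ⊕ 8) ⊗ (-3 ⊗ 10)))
(((6 ⊗ 5) ⊗ (-4 ⊗ 9)) ⊕ ((7 ⊕ 8) ⊗ (-3 ⊗ 10))) = 14

Expand innermost to outermost. Recall ⊕ takes the minimum of its arguments and ⊗ takes their sum. Working out the expression (((6 ⊗ 5) ⊗ (-4 ⊗ 9)) ⊕ ((7 ⊕ 8) ⊗ (-3 ⊗ 10))) gives 14.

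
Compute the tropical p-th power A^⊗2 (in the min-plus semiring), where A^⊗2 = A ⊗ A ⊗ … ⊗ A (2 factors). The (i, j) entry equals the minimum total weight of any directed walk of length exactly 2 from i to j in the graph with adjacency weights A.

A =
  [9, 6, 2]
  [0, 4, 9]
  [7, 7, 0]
A^⊗2 =
  [6, 9, 2]
  [4, 6, 2]
  [7, 7, 0]

Each entry (A^⊗2)_ij equals the minimum over all length-2 walks i = v_0 → v_1 → … → v_2 = j of Σ_t A[v_t][v_{t+1}]. For example, for (i, j) = (0, 2) we minimise over 3 possible intermediate vertex sequences; the minimum is 2, attained along the walk 0 → 2 → 2.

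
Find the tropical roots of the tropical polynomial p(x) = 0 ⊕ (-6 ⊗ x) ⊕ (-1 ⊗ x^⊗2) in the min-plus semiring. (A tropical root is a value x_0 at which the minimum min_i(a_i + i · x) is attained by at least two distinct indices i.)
Roots: {-5, 6}

Each tropical root is a break point of the lower envelope of the lines y = a_i + i · x (there are 3 lines, with slopes 0, 1, ..., 2). Only the lines that attain the minimum somewhere contribute to roots; other lines are dominated. Here the surviving (envelope) indices are i = 2, i = 1, i = 0.
Intersections between consecutive envelope lines give the roots: for adjacent envelope indices i < j the intersection is x = (a_i − a_j) / (j − i). Reading off the sorted break points: {-5, 6}.
Verification: at each break x_0, at least two indices attain the minimum of min_i(a_i + i · x_0).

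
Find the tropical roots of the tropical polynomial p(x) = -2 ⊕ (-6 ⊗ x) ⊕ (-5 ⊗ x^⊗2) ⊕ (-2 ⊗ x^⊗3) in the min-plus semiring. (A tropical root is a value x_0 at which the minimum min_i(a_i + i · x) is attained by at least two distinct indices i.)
Roots: {-3, -1, 4}

Each tropical root is a break point of the lower envelope of the lines y = a_i + i · x (there are 4 lines, with slopes 0, 1, ..., 3). Only the lines that attain the minimum somewhere contribute to roots; other lines are dominated. Here the surviving (envelope) indices are i = 3, i = 2, i = 1, i = 0.
Intersections between consecutive envelope lines give the roots: for adjacent envelope indices i < j the intersection is x = (a_i − a_j) / (j − i). Reading off the sorted break points: {-3, -1, 4}.
Verification: at each break x_0, at least two indices attain the minimum of min_i(a_i + i · x_0).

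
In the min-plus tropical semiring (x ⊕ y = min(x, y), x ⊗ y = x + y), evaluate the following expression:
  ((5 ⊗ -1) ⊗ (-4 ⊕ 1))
((5 ⊗ -1) ⊗ (-4 ⊕ 1)) = 0

Expand innermost to outermost. Recall ⊕ takes the minimum of its arguments and ⊗ takes their sum. Working out the expression ((5 ⊗ -1) ⊗ (-4 ⊕ 1)) gives 0.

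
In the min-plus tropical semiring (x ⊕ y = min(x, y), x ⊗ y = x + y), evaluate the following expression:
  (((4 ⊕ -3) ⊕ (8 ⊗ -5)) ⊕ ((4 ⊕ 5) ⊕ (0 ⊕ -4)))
(((4 ⊕ -3) ⊕ (8 ⊗ -5)) ⊕ ((4 ⊕ 5) ⊕ (0 ⊕ -4))) = -4

Expand innermost to outermost. Recall ⊕ takes the minimum of its arguments and ⊗ takes their sum. Working out the expression (((4 ⊕ -3) ⊕ (8 ⊗ -5)) ⊕ ((4 ⊕ 5) ⊕ (0 ⊕ -4))) gives -4.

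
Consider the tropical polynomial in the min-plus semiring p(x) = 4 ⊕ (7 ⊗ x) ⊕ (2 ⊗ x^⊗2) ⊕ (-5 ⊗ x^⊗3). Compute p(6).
p(6) = 4

A tropical monomial a ⊗ x^⊗i evaluates to a + i · x. Evaluating each term at x = 6:
  Term 0 contributes 4 + 0 · 6 = 4
  Term 1 contributes 7 + 1 · 6 = 13
  Term 2 contributes 2 + 2 · 6 = 14
  Term 3 contributes -5 + 3 · 6 = 13
p(6) = ⊕ of these = min[4, 13, 14, 13] = 4.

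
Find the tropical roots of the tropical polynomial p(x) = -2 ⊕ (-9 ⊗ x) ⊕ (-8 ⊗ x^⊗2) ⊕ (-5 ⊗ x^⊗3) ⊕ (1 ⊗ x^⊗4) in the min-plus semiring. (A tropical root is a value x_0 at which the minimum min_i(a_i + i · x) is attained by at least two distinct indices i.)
Roots: {-6, -3, -1, 7}

Each tropical root is a break point of the lower envelope of the lines y = a_i + i · x (there are 5 lines, with slopes 0, 1, ..., 4). Only the lines that attain the minimum somewhere contribute to roots; other lines are dominated. Here the surviving (envelope) indices are i = 4, i = 3, i = 2, i = 1, i = 0.
Intersections between consecutive envelope lines give the roots: for adjacent envelope indices i < j the intersection is x = (a_i − a_j) / (j − i). Reading off the sorted break points: {-6, -3, -1, 7}.
Verification: at each break x_0, at least two indices attain the minimum of min_i(a_i + i · x_0).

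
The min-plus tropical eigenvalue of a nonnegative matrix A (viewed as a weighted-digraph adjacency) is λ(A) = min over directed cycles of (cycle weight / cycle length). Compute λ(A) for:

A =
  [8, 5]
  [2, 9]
λ(A) = 7/2

Enumerate directed cycles and compute their means (weight / length). Sample:
  cycle 0 → 0: weight = 8, length = 1, mean = 8/1 ≈ 8.000
  cycle 1 → 1: weight = 9, length = 1, mean = 9/1 ≈ 9.000
  cycle 0 → 1 → 0: weight = 7, length = 2, mean = 7/2 ≈ 3.500
  cycle 1 → 0 → 1: weight = 7, length = 2, mean = 7/2 ≈ 3.500
Minimum mean = 3.500, attained e.g. along the cycle 0 → 1 → 0 with weight 7 and length 2. So λ(A) = 7/2 = 7/2.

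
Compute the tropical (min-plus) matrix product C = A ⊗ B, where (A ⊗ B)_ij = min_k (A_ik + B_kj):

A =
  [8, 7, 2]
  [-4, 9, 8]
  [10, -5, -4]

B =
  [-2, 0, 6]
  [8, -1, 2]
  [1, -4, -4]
A ⊗ B =
  [3, -2, -2]
  [-6, -4, 2]
  [-3, -8, -8]

Apply the min-plus product entry-by-entry:
  C[0][0] = min over k of (A[0][0] + B[0][0] = 8 + -2 = 6, A[0][1] + B[1][0] = 7 + 8 = 15, A[0][2] + B[2][0] = 2 + 1 = 3) = 3 (attained at k = 2)
  C[0][1] = min over k of (A[0][0] + B[0][1] = 8 + 0 = 8, A[0][1] + B[1][1] = 7 + -1 = 6, A[0][2] + B[2][1] = 2 + -4 = -2) = -2 (attained at k = 2)
  C[0][2] = min over k of (A[0][0] + B[0][2] = 8 + 6 = 14, A[0][1] + B[1][2] = 7 + 2 = 9, A[0][2] + B[2][2] = 2 + -4 = -2) = -2 (attained at k = 2)
  C[1][0] = min over k of (A[1][0] + B[0][0] = -4 + -2 = -6, A[1][1] + B[1][0] = 9 + 8 = 17, A[1][2] + B[2][0] = 8 + 1 = 9) = -6 (attained at k = 0)
  C[1][1] = min over k of (A[1][0] + B[0][1] = -4 + 0 = -4, A[1][1] + B[1][1] = 9 + -1 = 8, A[1][2] + B[2][1] = 8 + -4 = 4) = -4 (attained at k = 0)
  C[1][2] = min over k of (A[1][0] + B[0][2] = -4 + 6 = 2, A[1][1] + B[1][2] = 9 + 2 = 11, A[1][2] + B[2][2] = 8 + -4 = 4) = 2 (attained at k = 0)
  C[2][0] = min over k of (A[2][0] + B[0][0] = 10 + -2 = 8, A[2][1] + B[1][0] = -5 + 8 = 3, A[2][2] + B[2][0] = -4 + 1 = -3) = -3 (attained at k = 2)
  C[2][1] = min over k of (A[2][0] + B[0][1] = 10 + 0 = 10, A[2][1] + B[1][1] = -5 + -1 = -6, A[2][2] + B[2][1] = -4 + -4 = -8) = -8 (attained at k = 2)
  C[2][2] = min over k of (A[2][0] + B[0][2] = 10 + 6 = 16, A[2][1] + B[1][2] = -5 + 2 = -3, A[2][2] + B[2][2] = -4 + -4 = -8) = -8 (attained at k = 2)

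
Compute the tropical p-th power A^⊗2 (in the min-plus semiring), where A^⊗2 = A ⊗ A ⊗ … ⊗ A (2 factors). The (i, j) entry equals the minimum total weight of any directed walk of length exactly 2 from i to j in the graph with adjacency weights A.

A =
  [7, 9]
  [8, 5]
A^⊗2 =
  [14, 14]
  [13, 10]

Each entry (A^⊗2)_ij equals the minimum over all length-2 walks i = v_0 → v_1 → … → v_2 = j of Σ_t A[v_t][v_{t+1}]. For example, for (i, j) = (0, 1) we minimise over 2 possible intermediate vertex sequences; the minimum is 14, attained along the walk 0 → 1 → 1.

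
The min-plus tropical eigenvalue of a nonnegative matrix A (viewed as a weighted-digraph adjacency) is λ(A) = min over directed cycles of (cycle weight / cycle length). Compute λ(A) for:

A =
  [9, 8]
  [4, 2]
λ(A) = 2

Enumerate directed cycles and compute their means (weight / length). Sample:
  cycle 0 → 0: weight = 9, length = 1, mean = 9/1 ≈ 9.000
  cycle 1 → 1: weight = 2, length = 1, mean = 2/1 ≈ 2.000
  cycle 0 → 1 → 0: weight = 12, length = 2, mean = 12/2 ≈ 6.000
  cycle 1 → 0 → 1: weight = 12, length = 2, mean = 12/2 ≈ 6.000
Minimum mean = 2.000, attained e.g. along the cycle 1 → 1 with weight 2 and length 1. So λ(A) = 2/1 = 2.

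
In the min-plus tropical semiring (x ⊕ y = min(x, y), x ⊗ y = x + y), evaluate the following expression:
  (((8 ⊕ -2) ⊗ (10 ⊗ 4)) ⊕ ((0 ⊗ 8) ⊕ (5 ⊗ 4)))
(((8 ⊕ -2) ⊗ (10 ⊗ 4)) ⊕ ((0 ⊗ 8) ⊕ (5 ⊗ 4))) = 8

Expand innermost to outermost. Recall ⊕ takes the minimum of its arguments and ⊗ takes their sum. Working out the expression (((8 ⊕ -2) ⊗ (10 ⊗ 4)) ⊕ ((0 ⊗ 8) ⊕ (5 ⊗ 4))) gives 8.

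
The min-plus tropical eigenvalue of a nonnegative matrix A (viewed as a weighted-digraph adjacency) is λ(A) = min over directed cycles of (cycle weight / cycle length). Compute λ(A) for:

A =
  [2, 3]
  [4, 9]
λ(A) = 2

Enumerate directed cycles and compute their means (weight / length). Sample:
  cycle 0 → 0: weight = 2, length = 1, mean = 2/1 ≈ 2.000
  cycle 1 → 1: weight = 9, length = 1, mean = 9/1 ≈ 9.000
  cycle 0 → 1 → 0: weight = 7, length = 2, mean = 7/2 ≈ 3.500
  cycle 1 → 0 → 1: weight = 7, length = 2, mean = 7/2 ≈ 3.500
Minimum mean = 2.000, attained e.g. along the cycle 0 → 0 with weight 2 and length 1. So λ(A) = 2/1 = 2.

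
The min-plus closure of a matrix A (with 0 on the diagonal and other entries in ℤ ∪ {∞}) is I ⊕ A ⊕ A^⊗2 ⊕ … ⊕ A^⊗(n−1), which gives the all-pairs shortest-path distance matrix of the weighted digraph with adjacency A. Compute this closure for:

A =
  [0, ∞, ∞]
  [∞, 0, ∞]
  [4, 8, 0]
Closure =
  [0, ∞, ∞]
  [∞, 0, ∞]
  [4, 8, 0]

This is the Floyd-Warshall all-pairs shortest-path computation. For each intermediate vertex k = 0, 1, …, 2, update dist[i][j] ← min(dist[i][j], dist[i][k] + dist[k][j]). The final matrix gives, for each (i, j), the minimum total weight of any directed path from i to j (possibly empty when i = j).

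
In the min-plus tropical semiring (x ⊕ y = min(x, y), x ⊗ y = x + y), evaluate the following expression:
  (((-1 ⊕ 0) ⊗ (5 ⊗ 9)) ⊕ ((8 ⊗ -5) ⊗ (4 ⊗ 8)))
(((-1 ⊕ 0) ⊗ (5 ⊗ 9)) ⊕ ((8 ⊗ -5) ⊗ (4 ⊗ 8))) = 13

Expand innermost to outermost. Recall ⊕ takes the minimum of its arguments and ⊗ takes their sum. Working out the expression (((-1 ⊕ 0) ⊗ (5 ⊗ 9)) ⊕ ((8 ⊗ -5) ⊗ (4 ⊗ 8))) gives 13.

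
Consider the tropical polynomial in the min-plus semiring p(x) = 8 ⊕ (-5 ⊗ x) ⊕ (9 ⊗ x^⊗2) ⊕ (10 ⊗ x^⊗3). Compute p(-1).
p(-1) = -6

A tropical monomial a ⊗ x^⊗i evaluates to a + i · x. Evaluating each term at x = -1:
  Term 0 contributes 8 + 0 · -1 = 8
  Term 1 contributes -5 + 1 · -1 = -6
  Term 2 contributes 9 + 2 · -1 = 7
  Term 3 contributes 10 + 3 · -1 = 7
p(-1) = ⊕ of these = min[8, -6, 7, 7] = -6.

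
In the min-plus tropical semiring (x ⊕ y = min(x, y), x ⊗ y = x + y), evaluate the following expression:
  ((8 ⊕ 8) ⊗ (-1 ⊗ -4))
((8 ⊕ 8) ⊗ (-1 ⊗ -4)) = 3

Expand innermost to outermost. Recall ⊕ takes the minimum of its arguments and ⊗ takes their sum. Working out the expression ((8 ⊕ 8) ⊗ (-1 ⊗ -4)) gives 3.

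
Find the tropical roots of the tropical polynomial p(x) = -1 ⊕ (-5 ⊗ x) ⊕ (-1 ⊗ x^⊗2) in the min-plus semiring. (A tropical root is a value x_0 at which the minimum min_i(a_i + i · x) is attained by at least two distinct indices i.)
Roots: {-4, 4}

Each tropical root is a break point of the lower envelope of the lines y = a_i + i · x (there are 3 lines, with slopes 0, 1, ..., 2). Only the lines that attain the minimum somewhere contribute to roots; other lines are dominated. Here the surviving (envelope) indices are i = 2, i = 1, i = 0.
Intersections between consecutive envelope lines give the roots: for adjacent envelope indices i < j the intersection is x = (a_i − a_j) / (j − i). Reading off the sorted break points: {-4, 4}.
Verification: at each break x_0, at least two indices attain the minimum of min_i(a_i + i · x_0).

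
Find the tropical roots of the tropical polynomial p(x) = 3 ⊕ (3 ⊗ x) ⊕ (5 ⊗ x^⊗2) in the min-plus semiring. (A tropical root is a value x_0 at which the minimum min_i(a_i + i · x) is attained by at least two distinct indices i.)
Roots: {-2, 0}

Each tropical root is a break point of the lower envelope of the lines y = a_i + i · x (there are 3 lines, with slopes 0, 1, ..., 2). Only the lines that attain the minimum somewhere contribute to roots; other lines are dominated. Here the surviving (envelope) indices are i = 2, i = 1, i = 0.
Intersections between consecutive envelope lines give the roots: for adjacent envelope indices i < j the intersection is x = (a_i − a_j) / (j − i). Reading off the sorted break points: {-2, 0}.
Verification: at each break x_0, at least two indices attain the minimum of min_i(a_i + i · x_0).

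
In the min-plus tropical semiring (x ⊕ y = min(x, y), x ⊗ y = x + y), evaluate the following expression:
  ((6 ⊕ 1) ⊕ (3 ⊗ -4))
((6 ⊕ 1) ⊕ (3 ⊗ -4)) = -1

Expand innermost to outermost. Recall ⊕ takes the minimum of its arguments and ⊗ takes their sum. Working out the expression ((6 ⊕ 1) ⊕ (3 ⊗ -4)) gives -1.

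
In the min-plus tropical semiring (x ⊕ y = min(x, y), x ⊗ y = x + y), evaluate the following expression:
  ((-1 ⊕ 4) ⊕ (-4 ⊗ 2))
((-1 ⊕ 4) ⊕ (-4 ⊗ 2)) = -2

Expand innermost to outermost. Recall ⊕ takes the minimum of its arguments and ⊗ takes their sum. Working out the expression ((-1 ⊕ 4) ⊕ (-4 ⊗ 2)) gives -2.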